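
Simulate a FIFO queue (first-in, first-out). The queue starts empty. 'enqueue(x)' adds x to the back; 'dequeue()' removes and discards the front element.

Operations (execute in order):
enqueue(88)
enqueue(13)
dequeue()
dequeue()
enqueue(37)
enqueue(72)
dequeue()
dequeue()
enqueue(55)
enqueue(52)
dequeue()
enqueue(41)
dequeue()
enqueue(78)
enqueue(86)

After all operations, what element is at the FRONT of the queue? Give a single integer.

Answer: 41

Derivation:
enqueue(88): queue = [88]
enqueue(13): queue = [88, 13]
dequeue(): queue = [13]
dequeue(): queue = []
enqueue(37): queue = [37]
enqueue(72): queue = [37, 72]
dequeue(): queue = [72]
dequeue(): queue = []
enqueue(55): queue = [55]
enqueue(52): queue = [55, 52]
dequeue(): queue = [52]
enqueue(41): queue = [52, 41]
dequeue(): queue = [41]
enqueue(78): queue = [41, 78]
enqueue(86): queue = [41, 78, 86]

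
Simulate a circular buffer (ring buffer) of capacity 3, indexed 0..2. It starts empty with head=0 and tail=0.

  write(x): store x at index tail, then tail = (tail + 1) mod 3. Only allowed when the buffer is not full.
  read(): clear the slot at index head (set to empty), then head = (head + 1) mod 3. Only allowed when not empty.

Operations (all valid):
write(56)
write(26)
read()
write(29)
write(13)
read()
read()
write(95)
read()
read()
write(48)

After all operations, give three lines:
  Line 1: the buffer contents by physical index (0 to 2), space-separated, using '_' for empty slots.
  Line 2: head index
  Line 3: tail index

write(56): buf=[56 _ _], head=0, tail=1, size=1
write(26): buf=[56 26 _], head=0, tail=2, size=2
read(): buf=[_ 26 _], head=1, tail=2, size=1
write(29): buf=[_ 26 29], head=1, tail=0, size=2
write(13): buf=[13 26 29], head=1, tail=1, size=3
read(): buf=[13 _ 29], head=2, tail=1, size=2
read(): buf=[13 _ _], head=0, tail=1, size=1
write(95): buf=[13 95 _], head=0, tail=2, size=2
read(): buf=[_ 95 _], head=1, tail=2, size=1
read(): buf=[_ _ _], head=2, tail=2, size=0
write(48): buf=[_ _ 48], head=2, tail=0, size=1

Answer: _ _ 48
2
0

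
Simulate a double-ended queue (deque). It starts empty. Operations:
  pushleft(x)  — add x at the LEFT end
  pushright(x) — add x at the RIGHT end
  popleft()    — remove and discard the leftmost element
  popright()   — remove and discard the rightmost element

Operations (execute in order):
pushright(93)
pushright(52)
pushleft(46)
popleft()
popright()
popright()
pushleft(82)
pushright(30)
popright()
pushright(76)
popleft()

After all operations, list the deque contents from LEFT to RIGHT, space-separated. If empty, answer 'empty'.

Answer: 76

Derivation:
pushright(93): [93]
pushright(52): [93, 52]
pushleft(46): [46, 93, 52]
popleft(): [93, 52]
popright(): [93]
popright(): []
pushleft(82): [82]
pushright(30): [82, 30]
popright(): [82]
pushright(76): [82, 76]
popleft(): [76]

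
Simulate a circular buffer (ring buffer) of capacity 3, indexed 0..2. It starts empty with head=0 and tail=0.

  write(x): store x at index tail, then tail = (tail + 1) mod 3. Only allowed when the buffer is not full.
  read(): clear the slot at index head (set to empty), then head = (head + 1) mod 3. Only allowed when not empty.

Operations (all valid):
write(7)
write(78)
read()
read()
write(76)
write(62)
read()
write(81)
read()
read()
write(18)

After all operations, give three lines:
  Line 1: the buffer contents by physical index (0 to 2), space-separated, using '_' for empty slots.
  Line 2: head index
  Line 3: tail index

write(7): buf=[7 _ _], head=0, tail=1, size=1
write(78): buf=[7 78 _], head=0, tail=2, size=2
read(): buf=[_ 78 _], head=1, tail=2, size=1
read(): buf=[_ _ _], head=2, tail=2, size=0
write(76): buf=[_ _ 76], head=2, tail=0, size=1
write(62): buf=[62 _ 76], head=2, tail=1, size=2
read(): buf=[62 _ _], head=0, tail=1, size=1
write(81): buf=[62 81 _], head=0, tail=2, size=2
read(): buf=[_ 81 _], head=1, tail=2, size=1
read(): buf=[_ _ _], head=2, tail=2, size=0
write(18): buf=[_ _ 18], head=2, tail=0, size=1

Answer: _ _ 18
2
0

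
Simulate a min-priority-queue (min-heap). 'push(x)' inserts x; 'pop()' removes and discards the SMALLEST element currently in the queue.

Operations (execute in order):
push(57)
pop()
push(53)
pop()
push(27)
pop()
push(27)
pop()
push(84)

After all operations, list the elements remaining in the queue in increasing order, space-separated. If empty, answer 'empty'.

push(57): heap contents = [57]
pop() → 57: heap contents = []
push(53): heap contents = [53]
pop() → 53: heap contents = []
push(27): heap contents = [27]
pop() → 27: heap contents = []
push(27): heap contents = [27]
pop() → 27: heap contents = []
push(84): heap contents = [84]

Answer: 84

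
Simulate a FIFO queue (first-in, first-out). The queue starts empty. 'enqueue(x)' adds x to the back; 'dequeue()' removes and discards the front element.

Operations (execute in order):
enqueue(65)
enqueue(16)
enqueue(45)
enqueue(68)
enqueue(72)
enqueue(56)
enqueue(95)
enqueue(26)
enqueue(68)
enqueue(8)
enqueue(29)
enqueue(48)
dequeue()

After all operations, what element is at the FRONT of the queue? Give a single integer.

enqueue(65): queue = [65]
enqueue(16): queue = [65, 16]
enqueue(45): queue = [65, 16, 45]
enqueue(68): queue = [65, 16, 45, 68]
enqueue(72): queue = [65, 16, 45, 68, 72]
enqueue(56): queue = [65, 16, 45, 68, 72, 56]
enqueue(95): queue = [65, 16, 45, 68, 72, 56, 95]
enqueue(26): queue = [65, 16, 45, 68, 72, 56, 95, 26]
enqueue(68): queue = [65, 16, 45, 68, 72, 56, 95, 26, 68]
enqueue(8): queue = [65, 16, 45, 68, 72, 56, 95, 26, 68, 8]
enqueue(29): queue = [65, 16, 45, 68, 72, 56, 95, 26, 68, 8, 29]
enqueue(48): queue = [65, 16, 45, 68, 72, 56, 95, 26, 68, 8, 29, 48]
dequeue(): queue = [16, 45, 68, 72, 56, 95, 26, 68, 8, 29, 48]

Answer: 16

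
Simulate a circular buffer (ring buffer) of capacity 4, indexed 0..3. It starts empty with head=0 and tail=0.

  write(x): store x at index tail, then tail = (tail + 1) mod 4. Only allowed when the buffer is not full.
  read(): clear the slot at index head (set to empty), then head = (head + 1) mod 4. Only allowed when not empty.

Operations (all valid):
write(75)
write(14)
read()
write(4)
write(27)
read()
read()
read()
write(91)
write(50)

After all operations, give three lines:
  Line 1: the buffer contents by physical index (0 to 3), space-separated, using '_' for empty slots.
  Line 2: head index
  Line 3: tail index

Answer: 91 50 _ _
0
2

Derivation:
write(75): buf=[75 _ _ _], head=0, tail=1, size=1
write(14): buf=[75 14 _ _], head=0, tail=2, size=2
read(): buf=[_ 14 _ _], head=1, tail=2, size=1
write(4): buf=[_ 14 4 _], head=1, tail=3, size=2
write(27): buf=[_ 14 4 27], head=1, tail=0, size=3
read(): buf=[_ _ 4 27], head=2, tail=0, size=2
read(): buf=[_ _ _ 27], head=3, tail=0, size=1
read(): buf=[_ _ _ _], head=0, tail=0, size=0
write(91): buf=[91 _ _ _], head=0, tail=1, size=1
write(50): buf=[91 50 _ _], head=0, tail=2, size=2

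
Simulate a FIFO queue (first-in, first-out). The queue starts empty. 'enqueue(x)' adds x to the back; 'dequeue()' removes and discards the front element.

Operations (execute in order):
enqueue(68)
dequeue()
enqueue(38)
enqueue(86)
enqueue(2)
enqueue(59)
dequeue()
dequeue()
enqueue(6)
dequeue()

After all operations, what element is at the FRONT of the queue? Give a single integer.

Answer: 59

Derivation:
enqueue(68): queue = [68]
dequeue(): queue = []
enqueue(38): queue = [38]
enqueue(86): queue = [38, 86]
enqueue(2): queue = [38, 86, 2]
enqueue(59): queue = [38, 86, 2, 59]
dequeue(): queue = [86, 2, 59]
dequeue(): queue = [2, 59]
enqueue(6): queue = [2, 59, 6]
dequeue(): queue = [59, 6]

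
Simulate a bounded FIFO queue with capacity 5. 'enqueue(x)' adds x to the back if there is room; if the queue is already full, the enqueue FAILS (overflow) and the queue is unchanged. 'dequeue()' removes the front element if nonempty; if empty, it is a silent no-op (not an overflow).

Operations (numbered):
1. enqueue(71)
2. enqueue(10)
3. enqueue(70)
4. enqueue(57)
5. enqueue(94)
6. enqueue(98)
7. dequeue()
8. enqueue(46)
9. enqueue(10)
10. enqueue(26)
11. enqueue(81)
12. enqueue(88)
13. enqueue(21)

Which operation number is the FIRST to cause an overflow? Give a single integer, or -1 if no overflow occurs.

1. enqueue(71): size=1
2. enqueue(10): size=2
3. enqueue(70): size=3
4. enqueue(57): size=4
5. enqueue(94): size=5
6. enqueue(98): size=5=cap → OVERFLOW (fail)
7. dequeue(): size=4
8. enqueue(46): size=5
9. enqueue(10): size=5=cap → OVERFLOW (fail)
10. enqueue(26): size=5=cap → OVERFLOW (fail)
11. enqueue(81): size=5=cap → OVERFLOW (fail)
12. enqueue(88): size=5=cap → OVERFLOW (fail)
13. enqueue(21): size=5=cap → OVERFLOW (fail)

Answer: 6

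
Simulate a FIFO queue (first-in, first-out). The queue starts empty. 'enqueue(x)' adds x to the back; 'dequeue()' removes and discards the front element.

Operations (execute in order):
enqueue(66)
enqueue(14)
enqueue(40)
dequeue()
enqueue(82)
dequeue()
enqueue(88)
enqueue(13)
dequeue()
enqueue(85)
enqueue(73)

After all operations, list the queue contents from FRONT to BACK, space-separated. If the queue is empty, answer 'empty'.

Answer: 82 88 13 85 73

Derivation:
enqueue(66): [66]
enqueue(14): [66, 14]
enqueue(40): [66, 14, 40]
dequeue(): [14, 40]
enqueue(82): [14, 40, 82]
dequeue(): [40, 82]
enqueue(88): [40, 82, 88]
enqueue(13): [40, 82, 88, 13]
dequeue(): [82, 88, 13]
enqueue(85): [82, 88, 13, 85]
enqueue(73): [82, 88, 13, 85, 73]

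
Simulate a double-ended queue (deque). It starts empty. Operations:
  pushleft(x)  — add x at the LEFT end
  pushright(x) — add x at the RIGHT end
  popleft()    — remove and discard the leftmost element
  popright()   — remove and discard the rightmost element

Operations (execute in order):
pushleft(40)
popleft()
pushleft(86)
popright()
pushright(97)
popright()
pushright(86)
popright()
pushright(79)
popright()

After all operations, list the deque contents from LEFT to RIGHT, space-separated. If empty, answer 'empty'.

pushleft(40): [40]
popleft(): []
pushleft(86): [86]
popright(): []
pushright(97): [97]
popright(): []
pushright(86): [86]
popright(): []
pushright(79): [79]
popright(): []

Answer: empty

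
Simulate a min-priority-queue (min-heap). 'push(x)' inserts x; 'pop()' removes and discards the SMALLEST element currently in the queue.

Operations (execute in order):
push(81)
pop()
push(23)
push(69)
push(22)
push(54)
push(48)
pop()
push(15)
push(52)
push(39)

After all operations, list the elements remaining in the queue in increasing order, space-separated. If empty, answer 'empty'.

Answer: 15 23 39 48 52 54 69

Derivation:
push(81): heap contents = [81]
pop() → 81: heap contents = []
push(23): heap contents = [23]
push(69): heap contents = [23, 69]
push(22): heap contents = [22, 23, 69]
push(54): heap contents = [22, 23, 54, 69]
push(48): heap contents = [22, 23, 48, 54, 69]
pop() → 22: heap contents = [23, 48, 54, 69]
push(15): heap contents = [15, 23, 48, 54, 69]
push(52): heap contents = [15, 23, 48, 52, 54, 69]
push(39): heap contents = [15, 23, 39, 48, 52, 54, 69]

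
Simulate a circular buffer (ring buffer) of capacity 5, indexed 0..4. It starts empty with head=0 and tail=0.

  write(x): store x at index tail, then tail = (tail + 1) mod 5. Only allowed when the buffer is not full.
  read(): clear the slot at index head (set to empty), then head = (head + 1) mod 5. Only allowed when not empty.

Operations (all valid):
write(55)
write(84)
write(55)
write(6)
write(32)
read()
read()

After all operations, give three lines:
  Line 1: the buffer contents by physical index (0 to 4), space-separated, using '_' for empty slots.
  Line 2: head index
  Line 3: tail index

Answer: _ _ 55 6 32
2
0

Derivation:
write(55): buf=[55 _ _ _ _], head=0, tail=1, size=1
write(84): buf=[55 84 _ _ _], head=0, tail=2, size=2
write(55): buf=[55 84 55 _ _], head=0, tail=3, size=3
write(6): buf=[55 84 55 6 _], head=0, tail=4, size=4
write(32): buf=[55 84 55 6 32], head=0, tail=0, size=5
read(): buf=[_ 84 55 6 32], head=1, tail=0, size=4
read(): buf=[_ _ 55 6 32], head=2, tail=0, size=3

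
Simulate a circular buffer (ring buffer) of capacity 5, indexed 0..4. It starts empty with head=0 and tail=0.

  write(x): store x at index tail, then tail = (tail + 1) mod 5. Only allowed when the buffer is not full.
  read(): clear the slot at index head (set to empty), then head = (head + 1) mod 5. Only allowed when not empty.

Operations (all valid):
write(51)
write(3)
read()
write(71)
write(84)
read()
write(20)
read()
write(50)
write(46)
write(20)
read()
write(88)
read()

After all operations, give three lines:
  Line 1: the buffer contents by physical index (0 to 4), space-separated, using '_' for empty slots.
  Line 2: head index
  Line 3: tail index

Answer: 50 46 20 88 _
0
4

Derivation:
write(51): buf=[51 _ _ _ _], head=0, tail=1, size=1
write(3): buf=[51 3 _ _ _], head=0, tail=2, size=2
read(): buf=[_ 3 _ _ _], head=1, tail=2, size=1
write(71): buf=[_ 3 71 _ _], head=1, tail=3, size=2
write(84): buf=[_ 3 71 84 _], head=1, tail=4, size=3
read(): buf=[_ _ 71 84 _], head=2, tail=4, size=2
write(20): buf=[_ _ 71 84 20], head=2, tail=0, size=3
read(): buf=[_ _ _ 84 20], head=3, tail=0, size=2
write(50): buf=[50 _ _ 84 20], head=3, tail=1, size=3
write(46): buf=[50 46 _ 84 20], head=3, tail=2, size=4
write(20): buf=[50 46 20 84 20], head=3, tail=3, size=5
read(): buf=[50 46 20 _ 20], head=4, tail=3, size=4
write(88): buf=[50 46 20 88 20], head=4, tail=4, size=5
read(): buf=[50 46 20 88 _], head=0, tail=4, size=4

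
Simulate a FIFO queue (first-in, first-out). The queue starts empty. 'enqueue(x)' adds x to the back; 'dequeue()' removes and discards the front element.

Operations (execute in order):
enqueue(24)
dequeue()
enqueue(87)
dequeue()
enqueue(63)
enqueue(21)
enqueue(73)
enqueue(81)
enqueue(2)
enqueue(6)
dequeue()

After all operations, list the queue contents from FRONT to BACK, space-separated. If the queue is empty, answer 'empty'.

enqueue(24): [24]
dequeue(): []
enqueue(87): [87]
dequeue(): []
enqueue(63): [63]
enqueue(21): [63, 21]
enqueue(73): [63, 21, 73]
enqueue(81): [63, 21, 73, 81]
enqueue(2): [63, 21, 73, 81, 2]
enqueue(6): [63, 21, 73, 81, 2, 6]
dequeue(): [21, 73, 81, 2, 6]

Answer: 21 73 81 2 6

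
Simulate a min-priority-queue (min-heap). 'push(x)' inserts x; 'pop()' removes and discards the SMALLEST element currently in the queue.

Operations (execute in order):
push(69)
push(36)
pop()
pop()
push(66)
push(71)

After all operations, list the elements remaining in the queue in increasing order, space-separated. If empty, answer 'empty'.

push(69): heap contents = [69]
push(36): heap contents = [36, 69]
pop() → 36: heap contents = [69]
pop() → 69: heap contents = []
push(66): heap contents = [66]
push(71): heap contents = [66, 71]

Answer: 66 71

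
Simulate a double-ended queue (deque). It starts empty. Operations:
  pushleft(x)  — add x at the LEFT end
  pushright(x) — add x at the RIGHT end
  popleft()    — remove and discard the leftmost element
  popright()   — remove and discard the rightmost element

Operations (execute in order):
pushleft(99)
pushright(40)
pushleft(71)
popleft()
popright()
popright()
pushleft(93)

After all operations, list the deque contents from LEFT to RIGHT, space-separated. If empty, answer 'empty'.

pushleft(99): [99]
pushright(40): [99, 40]
pushleft(71): [71, 99, 40]
popleft(): [99, 40]
popright(): [99]
popright(): []
pushleft(93): [93]

Answer: 93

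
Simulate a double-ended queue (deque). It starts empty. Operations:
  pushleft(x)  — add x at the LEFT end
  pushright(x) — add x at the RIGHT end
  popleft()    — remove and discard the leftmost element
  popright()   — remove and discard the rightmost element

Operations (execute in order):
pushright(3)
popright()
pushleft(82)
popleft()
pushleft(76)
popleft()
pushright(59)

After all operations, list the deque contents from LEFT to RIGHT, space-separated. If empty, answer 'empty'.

Answer: 59

Derivation:
pushright(3): [3]
popright(): []
pushleft(82): [82]
popleft(): []
pushleft(76): [76]
popleft(): []
pushright(59): [59]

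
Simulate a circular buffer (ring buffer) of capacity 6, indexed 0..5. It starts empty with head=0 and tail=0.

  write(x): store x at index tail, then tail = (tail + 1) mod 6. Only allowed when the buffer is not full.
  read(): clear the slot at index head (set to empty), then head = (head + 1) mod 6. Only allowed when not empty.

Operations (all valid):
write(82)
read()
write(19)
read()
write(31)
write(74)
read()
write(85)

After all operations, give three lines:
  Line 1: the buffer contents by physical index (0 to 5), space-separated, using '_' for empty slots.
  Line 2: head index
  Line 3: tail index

Answer: _ _ _ 74 85 _
3
5

Derivation:
write(82): buf=[82 _ _ _ _ _], head=0, tail=1, size=1
read(): buf=[_ _ _ _ _ _], head=1, tail=1, size=0
write(19): buf=[_ 19 _ _ _ _], head=1, tail=2, size=1
read(): buf=[_ _ _ _ _ _], head=2, tail=2, size=0
write(31): buf=[_ _ 31 _ _ _], head=2, tail=3, size=1
write(74): buf=[_ _ 31 74 _ _], head=2, tail=4, size=2
read(): buf=[_ _ _ 74 _ _], head=3, tail=4, size=1
write(85): buf=[_ _ _ 74 85 _], head=3, tail=5, size=2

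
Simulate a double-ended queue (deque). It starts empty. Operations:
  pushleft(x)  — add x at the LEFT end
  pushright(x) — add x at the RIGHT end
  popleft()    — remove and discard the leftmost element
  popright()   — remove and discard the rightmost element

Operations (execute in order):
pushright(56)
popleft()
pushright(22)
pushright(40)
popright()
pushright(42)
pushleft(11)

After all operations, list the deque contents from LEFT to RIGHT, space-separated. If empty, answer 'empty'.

pushright(56): [56]
popleft(): []
pushright(22): [22]
pushright(40): [22, 40]
popright(): [22]
pushright(42): [22, 42]
pushleft(11): [11, 22, 42]

Answer: 11 22 42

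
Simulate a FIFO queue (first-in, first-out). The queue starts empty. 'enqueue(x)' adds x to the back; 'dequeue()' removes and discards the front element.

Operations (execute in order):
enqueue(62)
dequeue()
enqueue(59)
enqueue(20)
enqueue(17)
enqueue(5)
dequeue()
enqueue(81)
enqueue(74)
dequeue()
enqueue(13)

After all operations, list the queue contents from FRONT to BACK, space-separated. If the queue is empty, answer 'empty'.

Answer: 17 5 81 74 13

Derivation:
enqueue(62): [62]
dequeue(): []
enqueue(59): [59]
enqueue(20): [59, 20]
enqueue(17): [59, 20, 17]
enqueue(5): [59, 20, 17, 5]
dequeue(): [20, 17, 5]
enqueue(81): [20, 17, 5, 81]
enqueue(74): [20, 17, 5, 81, 74]
dequeue(): [17, 5, 81, 74]
enqueue(13): [17, 5, 81, 74, 13]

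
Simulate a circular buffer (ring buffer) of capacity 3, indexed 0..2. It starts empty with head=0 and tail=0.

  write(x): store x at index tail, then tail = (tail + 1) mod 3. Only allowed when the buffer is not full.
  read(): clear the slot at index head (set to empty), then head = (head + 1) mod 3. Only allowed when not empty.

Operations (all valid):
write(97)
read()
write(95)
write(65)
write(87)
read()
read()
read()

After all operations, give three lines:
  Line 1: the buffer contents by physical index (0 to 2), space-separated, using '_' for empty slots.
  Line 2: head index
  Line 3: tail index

Answer: _ _ _
1
1

Derivation:
write(97): buf=[97 _ _], head=0, tail=1, size=1
read(): buf=[_ _ _], head=1, tail=1, size=0
write(95): buf=[_ 95 _], head=1, tail=2, size=1
write(65): buf=[_ 95 65], head=1, tail=0, size=2
write(87): buf=[87 95 65], head=1, tail=1, size=3
read(): buf=[87 _ 65], head=2, tail=1, size=2
read(): buf=[87 _ _], head=0, tail=1, size=1
read(): buf=[_ _ _], head=1, tail=1, size=0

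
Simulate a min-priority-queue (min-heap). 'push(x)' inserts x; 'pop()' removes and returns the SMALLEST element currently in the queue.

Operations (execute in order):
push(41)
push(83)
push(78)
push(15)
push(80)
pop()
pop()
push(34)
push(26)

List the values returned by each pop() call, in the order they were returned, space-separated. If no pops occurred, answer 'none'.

push(41): heap contents = [41]
push(83): heap contents = [41, 83]
push(78): heap contents = [41, 78, 83]
push(15): heap contents = [15, 41, 78, 83]
push(80): heap contents = [15, 41, 78, 80, 83]
pop() → 15: heap contents = [41, 78, 80, 83]
pop() → 41: heap contents = [78, 80, 83]
push(34): heap contents = [34, 78, 80, 83]
push(26): heap contents = [26, 34, 78, 80, 83]

Answer: 15 41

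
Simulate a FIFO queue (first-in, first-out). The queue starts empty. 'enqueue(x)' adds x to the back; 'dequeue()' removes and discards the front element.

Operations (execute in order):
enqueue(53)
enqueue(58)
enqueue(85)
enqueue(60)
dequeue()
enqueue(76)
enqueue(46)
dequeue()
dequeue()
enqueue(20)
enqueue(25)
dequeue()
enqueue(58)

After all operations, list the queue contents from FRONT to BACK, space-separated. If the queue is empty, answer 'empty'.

enqueue(53): [53]
enqueue(58): [53, 58]
enqueue(85): [53, 58, 85]
enqueue(60): [53, 58, 85, 60]
dequeue(): [58, 85, 60]
enqueue(76): [58, 85, 60, 76]
enqueue(46): [58, 85, 60, 76, 46]
dequeue(): [85, 60, 76, 46]
dequeue(): [60, 76, 46]
enqueue(20): [60, 76, 46, 20]
enqueue(25): [60, 76, 46, 20, 25]
dequeue(): [76, 46, 20, 25]
enqueue(58): [76, 46, 20, 25, 58]

Answer: 76 46 20 25 58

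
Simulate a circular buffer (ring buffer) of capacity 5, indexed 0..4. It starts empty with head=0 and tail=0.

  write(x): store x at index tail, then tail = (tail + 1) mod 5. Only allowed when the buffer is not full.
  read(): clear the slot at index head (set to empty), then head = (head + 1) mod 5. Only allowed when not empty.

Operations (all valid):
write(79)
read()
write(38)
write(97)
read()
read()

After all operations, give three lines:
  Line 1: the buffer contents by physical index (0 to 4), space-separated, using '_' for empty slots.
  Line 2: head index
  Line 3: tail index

Answer: _ _ _ _ _
3
3

Derivation:
write(79): buf=[79 _ _ _ _], head=0, tail=1, size=1
read(): buf=[_ _ _ _ _], head=1, tail=1, size=0
write(38): buf=[_ 38 _ _ _], head=1, tail=2, size=1
write(97): buf=[_ 38 97 _ _], head=1, tail=3, size=2
read(): buf=[_ _ 97 _ _], head=2, tail=3, size=1
read(): buf=[_ _ _ _ _], head=3, tail=3, size=0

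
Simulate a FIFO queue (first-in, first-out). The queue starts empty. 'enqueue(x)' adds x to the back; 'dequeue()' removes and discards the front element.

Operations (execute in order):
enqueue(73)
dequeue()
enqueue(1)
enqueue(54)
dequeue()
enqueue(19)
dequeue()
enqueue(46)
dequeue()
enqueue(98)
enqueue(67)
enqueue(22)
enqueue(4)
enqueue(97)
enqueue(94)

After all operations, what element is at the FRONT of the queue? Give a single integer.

Answer: 46

Derivation:
enqueue(73): queue = [73]
dequeue(): queue = []
enqueue(1): queue = [1]
enqueue(54): queue = [1, 54]
dequeue(): queue = [54]
enqueue(19): queue = [54, 19]
dequeue(): queue = [19]
enqueue(46): queue = [19, 46]
dequeue(): queue = [46]
enqueue(98): queue = [46, 98]
enqueue(67): queue = [46, 98, 67]
enqueue(22): queue = [46, 98, 67, 22]
enqueue(4): queue = [46, 98, 67, 22, 4]
enqueue(97): queue = [46, 98, 67, 22, 4, 97]
enqueue(94): queue = [46, 98, 67, 22, 4, 97, 94]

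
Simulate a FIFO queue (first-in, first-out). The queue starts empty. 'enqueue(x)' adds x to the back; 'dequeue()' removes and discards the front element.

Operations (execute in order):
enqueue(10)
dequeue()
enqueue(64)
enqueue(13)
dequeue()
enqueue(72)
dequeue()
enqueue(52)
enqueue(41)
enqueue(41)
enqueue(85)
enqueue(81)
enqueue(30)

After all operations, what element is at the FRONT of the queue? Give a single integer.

Answer: 72

Derivation:
enqueue(10): queue = [10]
dequeue(): queue = []
enqueue(64): queue = [64]
enqueue(13): queue = [64, 13]
dequeue(): queue = [13]
enqueue(72): queue = [13, 72]
dequeue(): queue = [72]
enqueue(52): queue = [72, 52]
enqueue(41): queue = [72, 52, 41]
enqueue(41): queue = [72, 52, 41, 41]
enqueue(85): queue = [72, 52, 41, 41, 85]
enqueue(81): queue = [72, 52, 41, 41, 85, 81]
enqueue(30): queue = [72, 52, 41, 41, 85, 81, 30]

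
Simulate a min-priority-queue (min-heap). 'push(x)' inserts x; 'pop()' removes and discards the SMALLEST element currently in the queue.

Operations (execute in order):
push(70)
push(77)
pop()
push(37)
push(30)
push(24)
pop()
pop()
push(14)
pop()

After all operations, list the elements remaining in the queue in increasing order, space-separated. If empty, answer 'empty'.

push(70): heap contents = [70]
push(77): heap contents = [70, 77]
pop() → 70: heap contents = [77]
push(37): heap contents = [37, 77]
push(30): heap contents = [30, 37, 77]
push(24): heap contents = [24, 30, 37, 77]
pop() → 24: heap contents = [30, 37, 77]
pop() → 30: heap contents = [37, 77]
push(14): heap contents = [14, 37, 77]
pop() → 14: heap contents = [37, 77]

Answer: 37 77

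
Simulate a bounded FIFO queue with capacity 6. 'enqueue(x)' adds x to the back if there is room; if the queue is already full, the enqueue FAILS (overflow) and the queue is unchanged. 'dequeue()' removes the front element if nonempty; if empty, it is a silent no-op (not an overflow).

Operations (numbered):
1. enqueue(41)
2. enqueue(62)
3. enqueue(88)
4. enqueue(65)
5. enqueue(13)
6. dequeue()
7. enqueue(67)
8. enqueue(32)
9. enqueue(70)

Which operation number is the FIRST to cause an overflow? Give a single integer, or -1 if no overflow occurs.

1. enqueue(41): size=1
2. enqueue(62): size=2
3. enqueue(88): size=3
4. enqueue(65): size=4
5. enqueue(13): size=5
6. dequeue(): size=4
7. enqueue(67): size=5
8. enqueue(32): size=6
9. enqueue(70): size=6=cap → OVERFLOW (fail)

Answer: 9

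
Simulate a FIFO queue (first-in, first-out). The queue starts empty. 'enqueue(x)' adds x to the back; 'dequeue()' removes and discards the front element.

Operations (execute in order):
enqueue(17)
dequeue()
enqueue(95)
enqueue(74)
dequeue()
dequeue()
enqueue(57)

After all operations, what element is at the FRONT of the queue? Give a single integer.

enqueue(17): queue = [17]
dequeue(): queue = []
enqueue(95): queue = [95]
enqueue(74): queue = [95, 74]
dequeue(): queue = [74]
dequeue(): queue = []
enqueue(57): queue = [57]

Answer: 57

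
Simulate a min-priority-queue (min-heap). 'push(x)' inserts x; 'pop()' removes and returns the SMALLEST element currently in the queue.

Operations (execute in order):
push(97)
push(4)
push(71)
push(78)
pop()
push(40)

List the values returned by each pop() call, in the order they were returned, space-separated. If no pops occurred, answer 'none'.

push(97): heap contents = [97]
push(4): heap contents = [4, 97]
push(71): heap contents = [4, 71, 97]
push(78): heap contents = [4, 71, 78, 97]
pop() → 4: heap contents = [71, 78, 97]
push(40): heap contents = [40, 71, 78, 97]

Answer: 4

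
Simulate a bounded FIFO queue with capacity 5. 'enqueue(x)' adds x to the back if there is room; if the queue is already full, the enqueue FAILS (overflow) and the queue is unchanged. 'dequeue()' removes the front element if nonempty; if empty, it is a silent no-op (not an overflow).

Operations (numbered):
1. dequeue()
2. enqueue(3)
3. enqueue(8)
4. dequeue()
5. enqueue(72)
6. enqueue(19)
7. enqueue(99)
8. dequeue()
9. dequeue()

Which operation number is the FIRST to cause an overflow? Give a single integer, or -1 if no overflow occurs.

1. dequeue(): empty, no-op, size=0
2. enqueue(3): size=1
3. enqueue(8): size=2
4. dequeue(): size=1
5. enqueue(72): size=2
6. enqueue(19): size=3
7. enqueue(99): size=4
8. dequeue(): size=3
9. dequeue(): size=2

Answer: -1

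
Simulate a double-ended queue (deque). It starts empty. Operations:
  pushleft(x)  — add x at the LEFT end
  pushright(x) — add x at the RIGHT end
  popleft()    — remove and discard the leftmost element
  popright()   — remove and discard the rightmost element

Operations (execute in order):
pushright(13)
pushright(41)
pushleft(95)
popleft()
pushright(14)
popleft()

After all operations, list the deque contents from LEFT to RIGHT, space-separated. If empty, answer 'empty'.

pushright(13): [13]
pushright(41): [13, 41]
pushleft(95): [95, 13, 41]
popleft(): [13, 41]
pushright(14): [13, 41, 14]
popleft(): [41, 14]

Answer: 41 14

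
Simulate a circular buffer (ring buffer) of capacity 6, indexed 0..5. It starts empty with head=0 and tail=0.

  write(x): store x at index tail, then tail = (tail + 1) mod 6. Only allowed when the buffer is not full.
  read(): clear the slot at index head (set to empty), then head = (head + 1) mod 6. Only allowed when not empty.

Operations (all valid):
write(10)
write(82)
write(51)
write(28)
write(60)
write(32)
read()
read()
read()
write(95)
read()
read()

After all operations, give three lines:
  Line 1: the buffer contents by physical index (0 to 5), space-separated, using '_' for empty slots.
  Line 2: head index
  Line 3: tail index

write(10): buf=[10 _ _ _ _ _], head=0, tail=1, size=1
write(82): buf=[10 82 _ _ _ _], head=0, tail=2, size=2
write(51): buf=[10 82 51 _ _ _], head=0, tail=3, size=3
write(28): buf=[10 82 51 28 _ _], head=0, tail=4, size=4
write(60): buf=[10 82 51 28 60 _], head=0, tail=5, size=5
write(32): buf=[10 82 51 28 60 32], head=0, tail=0, size=6
read(): buf=[_ 82 51 28 60 32], head=1, tail=0, size=5
read(): buf=[_ _ 51 28 60 32], head=2, tail=0, size=4
read(): buf=[_ _ _ 28 60 32], head=3, tail=0, size=3
write(95): buf=[95 _ _ 28 60 32], head=3, tail=1, size=4
read(): buf=[95 _ _ _ 60 32], head=4, tail=1, size=3
read(): buf=[95 _ _ _ _ 32], head=5, tail=1, size=2

Answer: 95 _ _ _ _ 32
5
1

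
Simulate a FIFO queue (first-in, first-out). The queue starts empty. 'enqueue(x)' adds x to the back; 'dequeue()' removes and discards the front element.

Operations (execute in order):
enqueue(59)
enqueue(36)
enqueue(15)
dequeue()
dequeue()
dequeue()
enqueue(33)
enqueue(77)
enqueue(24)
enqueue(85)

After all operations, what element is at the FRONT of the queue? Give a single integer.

enqueue(59): queue = [59]
enqueue(36): queue = [59, 36]
enqueue(15): queue = [59, 36, 15]
dequeue(): queue = [36, 15]
dequeue(): queue = [15]
dequeue(): queue = []
enqueue(33): queue = [33]
enqueue(77): queue = [33, 77]
enqueue(24): queue = [33, 77, 24]
enqueue(85): queue = [33, 77, 24, 85]

Answer: 33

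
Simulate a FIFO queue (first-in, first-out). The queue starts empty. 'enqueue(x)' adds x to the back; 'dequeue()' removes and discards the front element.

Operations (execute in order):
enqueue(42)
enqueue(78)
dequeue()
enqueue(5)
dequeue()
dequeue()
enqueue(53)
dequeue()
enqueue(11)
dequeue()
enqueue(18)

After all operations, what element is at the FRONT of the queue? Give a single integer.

Answer: 18

Derivation:
enqueue(42): queue = [42]
enqueue(78): queue = [42, 78]
dequeue(): queue = [78]
enqueue(5): queue = [78, 5]
dequeue(): queue = [5]
dequeue(): queue = []
enqueue(53): queue = [53]
dequeue(): queue = []
enqueue(11): queue = [11]
dequeue(): queue = []
enqueue(18): queue = [18]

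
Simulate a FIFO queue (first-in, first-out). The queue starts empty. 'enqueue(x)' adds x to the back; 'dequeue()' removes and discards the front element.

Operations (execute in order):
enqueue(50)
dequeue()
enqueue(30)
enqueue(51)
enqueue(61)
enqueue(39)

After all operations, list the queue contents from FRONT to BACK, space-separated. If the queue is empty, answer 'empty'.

enqueue(50): [50]
dequeue(): []
enqueue(30): [30]
enqueue(51): [30, 51]
enqueue(61): [30, 51, 61]
enqueue(39): [30, 51, 61, 39]

Answer: 30 51 61 39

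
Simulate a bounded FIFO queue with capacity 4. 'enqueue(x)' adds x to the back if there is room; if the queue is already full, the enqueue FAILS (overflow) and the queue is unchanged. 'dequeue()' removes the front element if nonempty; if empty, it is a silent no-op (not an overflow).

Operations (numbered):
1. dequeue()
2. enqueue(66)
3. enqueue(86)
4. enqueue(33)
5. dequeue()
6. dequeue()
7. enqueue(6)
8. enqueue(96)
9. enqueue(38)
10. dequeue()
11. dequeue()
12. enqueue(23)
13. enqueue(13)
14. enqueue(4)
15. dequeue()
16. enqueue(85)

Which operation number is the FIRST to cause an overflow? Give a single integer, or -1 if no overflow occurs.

1. dequeue(): empty, no-op, size=0
2. enqueue(66): size=1
3. enqueue(86): size=2
4. enqueue(33): size=3
5. dequeue(): size=2
6. dequeue(): size=1
7. enqueue(6): size=2
8. enqueue(96): size=3
9. enqueue(38): size=4
10. dequeue(): size=3
11. dequeue(): size=2
12. enqueue(23): size=3
13. enqueue(13): size=4
14. enqueue(4): size=4=cap → OVERFLOW (fail)
15. dequeue(): size=3
16. enqueue(85): size=4

Answer: 14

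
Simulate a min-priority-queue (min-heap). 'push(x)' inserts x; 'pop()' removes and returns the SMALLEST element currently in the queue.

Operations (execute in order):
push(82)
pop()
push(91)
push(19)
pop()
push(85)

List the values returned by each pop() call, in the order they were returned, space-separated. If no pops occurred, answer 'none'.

push(82): heap contents = [82]
pop() → 82: heap contents = []
push(91): heap contents = [91]
push(19): heap contents = [19, 91]
pop() → 19: heap contents = [91]
push(85): heap contents = [85, 91]

Answer: 82 19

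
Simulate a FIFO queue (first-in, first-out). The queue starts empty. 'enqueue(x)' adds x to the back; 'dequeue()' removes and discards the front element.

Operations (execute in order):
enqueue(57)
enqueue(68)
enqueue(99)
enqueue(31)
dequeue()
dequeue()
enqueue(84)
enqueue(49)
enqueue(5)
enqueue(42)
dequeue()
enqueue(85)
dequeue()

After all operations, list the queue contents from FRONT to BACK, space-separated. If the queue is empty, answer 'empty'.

Answer: 84 49 5 42 85

Derivation:
enqueue(57): [57]
enqueue(68): [57, 68]
enqueue(99): [57, 68, 99]
enqueue(31): [57, 68, 99, 31]
dequeue(): [68, 99, 31]
dequeue(): [99, 31]
enqueue(84): [99, 31, 84]
enqueue(49): [99, 31, 84, 49]
enqueue(5): [99, 31, 84, 49, 5]
enqueue(42): [99, 31, 84, 49, 5, 42]
dequeue(): [31, 84, 49, 5, 42]
enqueue(85): [31, 84, 49, 5, 42, 85]
dequeue(): [84, 49, 5, 42, 85]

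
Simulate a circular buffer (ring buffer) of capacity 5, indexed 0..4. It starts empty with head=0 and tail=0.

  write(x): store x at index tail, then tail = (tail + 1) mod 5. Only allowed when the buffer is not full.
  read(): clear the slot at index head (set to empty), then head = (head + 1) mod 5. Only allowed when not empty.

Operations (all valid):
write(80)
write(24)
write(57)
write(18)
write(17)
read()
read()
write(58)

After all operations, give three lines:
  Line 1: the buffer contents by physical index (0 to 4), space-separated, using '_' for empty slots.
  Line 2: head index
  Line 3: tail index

Answer: 58 _ 57 18 17
2
1

Derivation:
write(80): buf=[80 _ _ _ _], head=0, tail=1, size=1
write(24): buf=[80 24 _ _ _], head=0, tail=2, size=2
write(57): buf=[80 24 57 _ _], head=0, tail=3, size=3
write(18): buf=[80 24 57 18 _], head=0, tail=4, size=4
write(17): buf=[80 24 57 18 17], head=0, tail=0, size=5
read(): buf=[_ 24 57 18 17], head=1, tail=0, size=4
read(): buf=[_ _ 57 18 17], head=2, tail=0, size=3
write(58): buf=[58 _ 57 18 17], head=2, tail=1, size=4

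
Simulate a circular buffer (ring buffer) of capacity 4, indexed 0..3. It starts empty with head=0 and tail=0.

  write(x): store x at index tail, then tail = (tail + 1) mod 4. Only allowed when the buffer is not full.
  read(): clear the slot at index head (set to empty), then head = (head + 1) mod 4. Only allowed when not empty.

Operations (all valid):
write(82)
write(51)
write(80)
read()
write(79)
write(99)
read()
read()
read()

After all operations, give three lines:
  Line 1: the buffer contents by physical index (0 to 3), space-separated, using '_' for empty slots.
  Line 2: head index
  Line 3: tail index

write(82): buf=[82 _ _ _], head=0, tail=1, size=1
write(51): buf=[82 51 _ _], head=0, tail=2, size=2
write(80): buf=[82 51 80 _], head=0, tail=3, size=3
read(): buf=[_ 51 80 _], head=1, tail=3, size=2
write(79): buf=[_ 51 80 79], head=1, tail=0, size=3
write(99): buf=[99 51 80 79], head=1, tail=1, size=4
read(): buf=[99 _ 80 79], head=2, tail=1, size=3
read(): buf=[99 _ _ 79], head=3, tail=1, size=2
read(): buf=[99 _ _ _], head=0, tail=1, size=1

Answer: 99 _ _ _
0
1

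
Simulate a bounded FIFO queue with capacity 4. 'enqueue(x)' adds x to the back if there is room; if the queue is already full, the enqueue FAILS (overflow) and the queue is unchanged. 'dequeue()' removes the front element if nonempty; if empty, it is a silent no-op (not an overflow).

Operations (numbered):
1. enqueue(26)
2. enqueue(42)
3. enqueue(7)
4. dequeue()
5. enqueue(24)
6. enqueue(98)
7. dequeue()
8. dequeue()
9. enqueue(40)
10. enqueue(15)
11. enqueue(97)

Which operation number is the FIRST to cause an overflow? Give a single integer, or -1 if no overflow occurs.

1. enqueue(26): size=1
2. enqueue(42): size=2
3. enqueue(7): size=3
4. dequeue(): size=2
5. enqueue(24): size=3
6. enqueue(98): size=4
7. dequeue(): size=3
8. dequeue(): size=2
9. enqueue(40): size=3
10. enqueue(15): size=4
11. enqueue(97): size=4=cap → OVERFLOW (fail)

Answer: 11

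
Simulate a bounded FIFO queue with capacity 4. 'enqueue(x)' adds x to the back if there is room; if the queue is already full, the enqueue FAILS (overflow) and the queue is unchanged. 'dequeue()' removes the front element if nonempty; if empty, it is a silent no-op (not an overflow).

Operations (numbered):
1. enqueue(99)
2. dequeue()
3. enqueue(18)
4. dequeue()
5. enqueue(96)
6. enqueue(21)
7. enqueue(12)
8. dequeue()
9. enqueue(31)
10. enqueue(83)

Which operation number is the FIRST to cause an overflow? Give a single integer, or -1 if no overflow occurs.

1. enqueue(99): size=1
2. dequeue(): size=0
3. enqueue(18): size=1
4. dequeue(): size=0
5. enqueue(96): size=1
6. enqueue(21): size=2
7. enqueue(12): size=3
8. dequeue(): size=2
9. enqueue(31): size=3
10. enqueue(83): size=4

Answer: -1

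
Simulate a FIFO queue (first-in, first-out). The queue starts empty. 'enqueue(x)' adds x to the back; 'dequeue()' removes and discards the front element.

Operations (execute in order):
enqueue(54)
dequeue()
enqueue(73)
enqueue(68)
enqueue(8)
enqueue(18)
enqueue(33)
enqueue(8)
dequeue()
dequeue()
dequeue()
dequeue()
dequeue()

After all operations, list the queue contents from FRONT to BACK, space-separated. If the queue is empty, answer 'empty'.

enqueue(54): [54]
dequeue(): []
enqueue(73): [73]
enqueue(68): [73, 68]
enqueue(8): [73, 68, 8]
enqueue(18): [73, 68, 8, 18]
enqueue(33): [73, 68, 8, 18, 33]
enqueue(8): [73, 68, 8, 18, 33, 8]
dequeue(): [68, 8, 18, 33, 8]
dequeue(): [8, 18, 33, 8]
dequeue(): [18, 33, 8]
dequeue(): [33, 8]
dequeue(): [8]

Answer: 8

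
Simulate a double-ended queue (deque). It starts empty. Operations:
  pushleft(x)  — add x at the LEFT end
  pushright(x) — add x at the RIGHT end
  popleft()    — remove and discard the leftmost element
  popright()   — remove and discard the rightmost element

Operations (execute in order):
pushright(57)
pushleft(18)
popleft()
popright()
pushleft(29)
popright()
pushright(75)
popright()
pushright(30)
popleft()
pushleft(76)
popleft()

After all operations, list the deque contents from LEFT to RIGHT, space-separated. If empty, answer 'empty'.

Answer: empty

Derivation:
pushright(57): [57]
pushleft(18): [18, 57]
popleft(): [57]
popright(): []
pushleft(29): [29]
popright(): []
pushright(75): [75]
popright(): []
pushright(30): [30]
popleft(): []
pushleft(76): [76]
popleft(): []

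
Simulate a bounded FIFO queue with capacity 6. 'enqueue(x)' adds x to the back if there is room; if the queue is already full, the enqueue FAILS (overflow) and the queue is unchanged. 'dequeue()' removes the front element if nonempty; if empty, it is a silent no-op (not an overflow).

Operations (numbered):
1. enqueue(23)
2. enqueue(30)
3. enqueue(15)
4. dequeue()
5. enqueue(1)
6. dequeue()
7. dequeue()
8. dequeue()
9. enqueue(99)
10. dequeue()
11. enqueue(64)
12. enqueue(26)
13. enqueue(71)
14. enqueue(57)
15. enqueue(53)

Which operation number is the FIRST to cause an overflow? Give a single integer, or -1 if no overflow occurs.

Answer: -1

Derivation:
1. enqueue(23): size=1
2. enqueue(30): size=2
3. enqueue(15): size=3
4. dequeue(): size=2
5. enqueue(1): size=3
6. dequeue(): size=2
7. dequeue(): size=1
8. dequeue(): size=0
9. enqueue(99): size=1
10. dequeue(): size=0
11. enqueue(64): size=1
12. enqueue(26): size=2
13. enqueue(71): size=3
14. enqueue(57): size=4
15. enqueue(53): size=5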